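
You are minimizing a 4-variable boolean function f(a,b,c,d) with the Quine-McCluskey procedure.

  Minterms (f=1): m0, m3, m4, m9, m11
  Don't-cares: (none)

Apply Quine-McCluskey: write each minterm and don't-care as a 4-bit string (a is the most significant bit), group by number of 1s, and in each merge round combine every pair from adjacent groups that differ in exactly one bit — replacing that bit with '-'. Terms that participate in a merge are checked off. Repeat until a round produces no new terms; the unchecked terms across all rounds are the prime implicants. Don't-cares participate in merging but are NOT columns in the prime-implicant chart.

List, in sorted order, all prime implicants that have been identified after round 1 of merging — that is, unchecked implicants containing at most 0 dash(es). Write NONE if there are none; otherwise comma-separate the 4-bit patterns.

[col 0] 0000*, 0011*, 0100*, 1001*, 1011*
[col 1] -011, 0-00, 10-1
Prime implicants: -011, 0-00, 10-1

NONE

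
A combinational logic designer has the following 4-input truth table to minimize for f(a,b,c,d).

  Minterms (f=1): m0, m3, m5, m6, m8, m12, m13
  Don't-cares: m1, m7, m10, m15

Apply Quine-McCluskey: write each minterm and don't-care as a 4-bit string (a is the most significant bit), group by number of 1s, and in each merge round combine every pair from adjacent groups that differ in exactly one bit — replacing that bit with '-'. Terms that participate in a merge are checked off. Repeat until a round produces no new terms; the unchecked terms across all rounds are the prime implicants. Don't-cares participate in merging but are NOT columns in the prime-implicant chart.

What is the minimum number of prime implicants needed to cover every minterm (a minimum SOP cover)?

size-2^0 implicants → 0000(✓)  0001(✓)  0011(✓)  0101(✓)  0110(✓)  0111(✓)  1000(✓)  1010(✓)  1100(✓)  1101(✓)  1111(✓)
size-2^1 implicants → -000  -101(✓)  -111(✓)  0-01(✓)  0-11(✓)  00-1(✓)  000-  01-1(✓)  011-  1-00  10-0  11-1(✓)  110-
size-2^2 implicants → -1-1  0--1
Unchecked terms (primes): -000, -1-1, 0--1, 000-, 011-, 1-00, 10-0, 110-
Minterm coverage:
  m0 ⊆ -000,000-
  m3 ⊆ 0--1 [E]
  m5 ⊆ -1-1,0--1
  m6 ⊆ 011- [E]
  m8 ⊆ -000,1-00,10-0
  m12 ⊆ 1-00,110-
  m13 ⊆ -1-1,110-
E = {0--1, 011-}
Petrick residual → -000, 110-
Cover = b'c'd' + a'd + a'bc + abc'  |cover|=4

4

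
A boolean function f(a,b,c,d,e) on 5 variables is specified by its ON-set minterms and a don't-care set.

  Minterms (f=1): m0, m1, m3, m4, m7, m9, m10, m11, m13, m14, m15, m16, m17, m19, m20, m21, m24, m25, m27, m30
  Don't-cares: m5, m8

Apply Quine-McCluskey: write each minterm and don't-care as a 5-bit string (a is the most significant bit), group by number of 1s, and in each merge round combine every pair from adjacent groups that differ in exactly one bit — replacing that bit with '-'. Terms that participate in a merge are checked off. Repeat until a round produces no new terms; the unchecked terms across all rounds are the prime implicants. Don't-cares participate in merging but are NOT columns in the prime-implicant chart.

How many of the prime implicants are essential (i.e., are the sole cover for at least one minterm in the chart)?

5

[col 0] 00000*, 00001*, 00011*, 00100*, 00101*, 00111*, 01000*, 01001*, 01010*, 01011*, 01101*, 01110*, 01111*, 10000*, 10001*, 10011*, 10100*, 10101*, 11000*, 11001*, 11011*, 11110*
[col 1] -0000*, -0001*, -0011*, -0100*, -0101*, -1000*, -1001*, -1011*, -1110, 0-000*, 0-001*, 0-011*, 0-101*, 0-111*, 00-00*, 00-01*, 00-11*, 000-1*, 0000-*, 001-1*, 0010-*, 01-01*, 01-10*, 01-11*, 010-0*, 010-1*, 0100-*, 0101-*, 011-1*, 0111-*, 1-000*, 1-001*, 1-011*, 10-00*, 10-01*, 100-1*, 1000-*, 1010-*, 110-1*, 1100-*
[col 2] --000*, --001*, --011*, -0-00*, -0-01*, -00-1*, -000-*, -010-*, -10-1*, -100-*, 0--01*, 0--11*, 0-0-1*, 0-00-*, 0-1-1*, 00--1*, 00-0-*, 01--1*, 01-1-, 010--, 1-0-1*, 1-00-*, 10-0-*
[col 3] --0-1, --00-, -0-0-, 0---1
Prime implicants: --0-1, --00-, -0-0-, -1110, 0---1, 01-1-, 010--
PI chart (minterm → PIs covering it):
  0 | --00-,-0-0-
  1 | --0-1,--00-,-0-0-,0---1
  3 | --0-1,0---1
  4 | -0-0-  (sole → essential)
  7 | 0---1  (sole → essential)
  9 | --0-1,--00-,0---1,010--
  10 | 01-1-,010--
  11 | --0-1,0---1,01-1-,010--
  13 | 0---1  (sole → essential)
  14 | -1110,01-1-
  15 | 0---1,01-1-
  16 | --00-,-0-0-
  17 | --0-1,--00-,-0-0-
  19 | --0-1  (sole → essential)
  20 | -0-0-  (sole → essential)
  21 | -0-0-  (sole → essential)
  24 | --00-  (sole → essential)
  25 | --0-1,--00-
  27 | --0-1  (sole → essential)
  30 | -1110  (sole → essential)
Essential prime implicants: --0-1, --00-, -0-0-, -1110, 0---1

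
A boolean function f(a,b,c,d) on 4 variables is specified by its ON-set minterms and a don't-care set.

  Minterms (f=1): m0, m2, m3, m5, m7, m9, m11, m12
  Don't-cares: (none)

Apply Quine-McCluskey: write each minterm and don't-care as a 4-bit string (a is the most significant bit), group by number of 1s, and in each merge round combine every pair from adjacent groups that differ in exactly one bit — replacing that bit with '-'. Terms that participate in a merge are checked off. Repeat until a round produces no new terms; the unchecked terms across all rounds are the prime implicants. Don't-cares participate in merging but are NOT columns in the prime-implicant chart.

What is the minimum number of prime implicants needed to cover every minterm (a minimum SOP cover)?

5

size-2^0 implicants → 0000(✓)  0010(✓)  0011(✓)  0101(✓)  0111(✓)  1001(✓)  1011(✓)  1100
size-2^1 implicants → -011  0-11  00-0  001-  01-1  10-1
Unchecked terms (primes): -011, 0-11, 00-0, 001-, 01-1, 10-1, 1100
Minterm coverage:
  m0 ⊆ 00-0 [E]
  m2 ⊆ 00-0,001-
  m3 ⊆ -011,0-11,001-
  m5 ⊆ 01-1 [E]
  m7 ⊆ 0-11,01-1
  m9 ⊆ 10-1 [E]
  m11 ⊆ -011,10-1
  m12 ⊆ 1100 [E]
E = {00-0, 01-1, 10-1, 1100}
Petrick residual → -011
Cover = b'cd + a'b'd' + a'bd + ab'd + abc'd'  |cover|=5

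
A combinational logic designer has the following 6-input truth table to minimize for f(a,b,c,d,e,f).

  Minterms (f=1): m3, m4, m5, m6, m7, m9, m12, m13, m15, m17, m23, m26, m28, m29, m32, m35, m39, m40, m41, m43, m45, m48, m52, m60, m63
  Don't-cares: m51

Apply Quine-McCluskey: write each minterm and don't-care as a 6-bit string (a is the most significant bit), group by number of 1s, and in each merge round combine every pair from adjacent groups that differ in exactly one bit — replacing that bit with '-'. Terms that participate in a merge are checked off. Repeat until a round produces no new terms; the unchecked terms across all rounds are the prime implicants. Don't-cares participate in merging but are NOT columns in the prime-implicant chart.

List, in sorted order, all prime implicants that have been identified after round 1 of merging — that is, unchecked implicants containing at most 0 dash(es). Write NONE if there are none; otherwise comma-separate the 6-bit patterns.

010001, 011010, 111111

Round 0: 000011✓ 000100✓ 000101✓ 000110✓ 000111✓ 001001✓ 001100✓ 001101✓ 001111✓ 010001 010111✓ 011010 011100✓ 011101✓ 100000✓ 100011✓ 100111✓ 101000✓ 101001✓ 101011✓ 101101✓ 110000✓ 110011✓ 110100✓ 111100✓ 111111
Round 1: -00011✓ -00111✓ -01001✓ -01101✓ -11100 0-0111 0-1100✓ 0-1101✓ 00-100✓ 00-101✓ 00-111✓ 000-11✓ 0001-0✓ 0001-1✓ 00010-✓ 00011-✓ 001-01✓ 0011-1✓ 00110-✓ 01110-✓ 1-0000 1-0011 10-000 10-011 100-11✓ 101-01✓ 1010-1 10100- 11-100 110-00
Round 2: -00-11 -01-01 0-110- 00-1-1 00-10- 0001--
PIs = {-00-11, -01-01, -11100, 0-0111, 0-110-, 00-1-1, 00-10-, 0001--, 010001, 011010, 1-0000, 1-0011, 10-000, 10-011, 1010-1, 10100-, 11-100, 110-00, 111111}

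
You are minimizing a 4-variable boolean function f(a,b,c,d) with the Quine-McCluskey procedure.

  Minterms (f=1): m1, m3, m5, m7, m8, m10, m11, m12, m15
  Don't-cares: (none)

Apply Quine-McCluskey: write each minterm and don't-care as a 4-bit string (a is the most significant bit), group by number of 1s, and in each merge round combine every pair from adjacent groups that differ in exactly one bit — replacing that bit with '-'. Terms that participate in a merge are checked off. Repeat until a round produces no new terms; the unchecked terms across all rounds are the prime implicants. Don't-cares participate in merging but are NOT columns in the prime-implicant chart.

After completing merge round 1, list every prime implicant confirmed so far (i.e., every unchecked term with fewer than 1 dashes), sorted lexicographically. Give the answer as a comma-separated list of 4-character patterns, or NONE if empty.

NONE

Round 0: 0001✓ 0011✓ 0101✓ 0111✓ 1000✓ 1010✓ 1011✓ 1100✓ 1111✓
Round 1: -011✓ -111✓ 0-01✓ 0-11✓ 00-1✓ 01-1✓ 1-00 1-11✓ 10-0 101-
Round 2: --11 0--1
PIs = {--11, 0--1, 1-00, 10-0, 101-}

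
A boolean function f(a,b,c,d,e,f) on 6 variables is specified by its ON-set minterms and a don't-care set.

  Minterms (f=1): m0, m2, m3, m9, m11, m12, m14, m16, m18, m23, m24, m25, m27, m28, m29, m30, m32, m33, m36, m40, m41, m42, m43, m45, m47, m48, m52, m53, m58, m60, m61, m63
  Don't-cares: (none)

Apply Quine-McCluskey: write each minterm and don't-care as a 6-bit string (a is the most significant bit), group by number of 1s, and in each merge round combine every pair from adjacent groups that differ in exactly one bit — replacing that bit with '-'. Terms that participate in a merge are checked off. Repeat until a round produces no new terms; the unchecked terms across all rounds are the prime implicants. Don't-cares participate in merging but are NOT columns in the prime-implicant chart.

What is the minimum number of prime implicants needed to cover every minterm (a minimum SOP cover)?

12

Round 0: 000000✓ 000010✓ 000011✓ 001001✓ 001011✓ 001100✓ 001110✓ 010000✓ 010010✓ 010111 011000✓ 011001✓ 011011✓ 011100✓ 011101✓ 011110✓ 100000✓ 100001✓ 100100✓ 101000✓ 101001✓ 101010✓ 101011✓ 101101✓ 101111✓ 110000✓ 110100✓ 110101✓ 111010✓ 111100✓ 111101✓ 111111✓
Round 1: -00000✓ -01001✓ -01011✓ -10000✓ -11100✓ -11101✓ 0-0000✓ 0-0010✓ 0-1001✓ 0-1011✓ 0-1100✓ 0-1110✓ 00-011 0000-0✓ 00001- 0010-1✓ 0011-0✓ 01-000 0100-0✓ 011-00✓ 011-01✓ 0110-1✓ 01100-✓ 0111-0✓ 01110-✓ 1-0000✓ 1-0100✓ 1-1010 1-1101✓ 1-1111✓ 10-000✓ 10-001✓ 100-00✓ 10000-✓ 101-01✓ 101-11✓ 1010-0✓ 1010-1✓ 10100-✓ 10101-✓ 1011-1✓ 11-100✓ 11-101✓ 110-00✓ 11010-✓ 1111-1✓ 11110-✓
Round 2: --0000 -010-1 -1110- 0-00-0 0-10-1 0-11-0 011-0- 1-0-00 1-11-1 10-00- 101--1 1010-- 11-10-
PIs = {--0000, -010-1, -1110-, 0-00-0, 0-10-1, 0-11-0, 00-011, 00001-, 01-000, 010111, 011-0-, 1-0-00, 1-1010, 1-11-1, 10-00-, 101--1, 1010--, 11-10-}
Coverage chart:
  m0: --0000,0-00-0
  m2: 0-00-0,00001-
  m3: 00-011,00001-
  m9: -010-1,0-10-1
  m11: -010-1,0-10-1,00-011
  m12: 0-11-0 ←essential
  m14: 0-11-0 ←essential
  m16: --0000,0-00-0,01-000
  m18: 0-00-0 ←essential
  m23: 010111 ←essential
  m24: 01-000,011-0-
  m25: 0-10-1,011-0-
  m27: 0-10-1 ←essential
  m28: -1110-,0-11-0,011-0-
  m29: -1110-,011-0-
  m30: 0-11-0 ←essential
  m32: --0000,1-0-00,10-00-
  m33: 10-00- ←essential
  m36: 1-0-00 ←essential
  m40: 10-00-,1010--
  m41: -010-1,10-00-,101--1,1010--
  m42: 1-1010,1010--
  m43: -010-1,101--1,1010--
  m45: 1-11-1,101--1
  m47: 1-11-1,101--1
  m48: --0000,1-0-00
  m52: 1-0-00,11-10-
  m53: 11-10- ←essential
  m58: 1-1010 ←essential
  m60: -1110-,11-10-
  m61: -1110-,1-11-1,11-10-
  m63: 1-11-1 ←essential
Essential: 0-00-0, 0-10-1, 0-11-0, 010111, 1-0-00, 1-1010, 1-11-1, 10-00-, 11-10-
Petrick residual → -010-1, 00-011, 011-0-
Min cover (12 terms): b'cd'f + a'c'd'f' + a'cd'f + a'cdf' + a'b'd'ef + a'bc'def + a'bce' + ac'e'f' + acd'ef' + acdf + ab'd'e' + abde'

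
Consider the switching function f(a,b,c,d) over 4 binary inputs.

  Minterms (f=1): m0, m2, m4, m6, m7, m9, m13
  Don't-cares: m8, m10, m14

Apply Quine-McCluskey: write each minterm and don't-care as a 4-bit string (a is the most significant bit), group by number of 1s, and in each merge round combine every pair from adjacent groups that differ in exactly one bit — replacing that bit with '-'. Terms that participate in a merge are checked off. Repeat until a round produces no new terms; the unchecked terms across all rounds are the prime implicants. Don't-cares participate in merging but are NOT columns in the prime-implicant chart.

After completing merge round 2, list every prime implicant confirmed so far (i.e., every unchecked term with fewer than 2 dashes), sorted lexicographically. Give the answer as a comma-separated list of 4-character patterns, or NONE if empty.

011-, 1-01, 100-

[col 0] 0000*, 0010*, 0100*, 0110*, 0111*, 1000*, 1001*, 1010*, 1101*, 1110*
[col 1] -000*, -010*, -110*, 0-00*, 0-10*, 00-0*, 01-0*, 011-, 1-01, 1-10*, 10-0*, 100-
[col 2] --10, -0-0, 0--0
Prime implicants: --10, -0-0, 0--0, 011-, 1-01, 100-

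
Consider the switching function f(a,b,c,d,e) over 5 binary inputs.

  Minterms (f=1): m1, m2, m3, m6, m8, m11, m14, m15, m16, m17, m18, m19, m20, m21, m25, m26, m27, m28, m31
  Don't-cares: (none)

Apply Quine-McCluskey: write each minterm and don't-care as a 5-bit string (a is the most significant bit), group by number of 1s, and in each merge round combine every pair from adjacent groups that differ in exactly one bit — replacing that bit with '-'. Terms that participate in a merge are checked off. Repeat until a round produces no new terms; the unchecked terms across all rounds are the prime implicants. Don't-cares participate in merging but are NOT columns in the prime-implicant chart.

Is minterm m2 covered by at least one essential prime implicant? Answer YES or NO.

NO

size-2^0 implicants → 00001(✓)  00010(✓)  00011(✓)  00110(✓)  01000  01011(✓)  01110(✓)  01111(✓)  10000(✓)  10001(✓)  10010(✓)  10011(✓)  10100(✓)  10101(✓)  11001(✓)  11010(✓)  11011(✓)  11100(✓)  11111(✓)
size-2^1 implicants → -0001(✓)  -0010(✓)  -0011(✓)  -1011(✓)  -1111(✓)  0-011(✓)  0-110  00-10  000-1(✓)  0001-(✓)  01-11(✓)  0111-  1-001(✓)  1-010(✓)  1-011(✓)  1-100  10-00(✓)  10-01(✓)  100-0(✓)  100-1(✓)  1000-(✓)  1001-(✓)  1010-(✓)  11-11(✓)  110-1(✓)  1101-(✓)
size-2^2 implicants → --011  -00-1  -001-  -1-11  1-0-1  1-01-  10-0-  100--
Unchecked terms (primes): --011, -00-1, -001-, -1-11, 0-110, 00-10, 01000, 0111-, 1-0-1, 1-01-, 1-100, 10-0-, 100--
Minterm coverage:
  m1 ⊆ -00-1 [E]
  m2 ⊆ -001-,00-10
  m3 ⊆ --011,-00-1,-001-
  m6 ⊆ 0-110,00-10
  m8 ⊆ 01000 [E]
  m11 ⊆ --011,-1-11
  m14 ⊆ 0-110,0111-
  m15 ⊆ -1-11,0111-
  m16 ⊆ 10-0-,100--
  m17 ⊆ -00-1,1-0-1,10-0-,100--
  m18 ⊆ -001-,1-01-,100--
  m19 ⊆ --011,-00-1,-001-,1-0-1,1-01-,100--
  m20 ⊆ 1-100,10-0-
  m21 ⊆ 10-0- [E]
  m25 ⊆ 1-0-1 [E]
  m26 ⊆ 1-01- [E]
  m27 ⊆ --011,-1-11,1-0-1,1-01-
  m28 ⊆ 1-100 [E]
  m31 ⊆ -1-11 [E]
E = {-00-1, -1-11, 01000, 1-0-1, 1-01-, 1-100, 10-0-}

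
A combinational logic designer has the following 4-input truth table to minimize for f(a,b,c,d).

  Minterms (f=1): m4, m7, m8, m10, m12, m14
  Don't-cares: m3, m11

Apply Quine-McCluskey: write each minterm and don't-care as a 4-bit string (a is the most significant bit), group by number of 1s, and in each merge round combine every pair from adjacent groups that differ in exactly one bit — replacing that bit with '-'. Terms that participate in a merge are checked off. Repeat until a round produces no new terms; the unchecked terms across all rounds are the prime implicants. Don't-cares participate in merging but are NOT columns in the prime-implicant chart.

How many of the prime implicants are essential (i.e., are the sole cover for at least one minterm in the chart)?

3

[col 0] 0011*, 0100*, 0111*, 1000*, 1010*, 1011*, 1100*, 1110*
[col 1] -011, -100, 0-11, 1-00*, 1-10*, 10-0*, 101-, 11-0*
[col 2] 1--0
Prime implicants: -011, -100, 0-11, 1--0, 101-
PI chart (minterm → PIs covering it):
  4 | -100  (sole → essential)
  7 | 0-11  (sole → essential)
  8 | 1--0  (sole → essential)
  10 | 1--0,101-
  12 | -100,1--0
  14 | 1--0  (sole → essential)
Essential prime implicants: -100, 0-11, 1--0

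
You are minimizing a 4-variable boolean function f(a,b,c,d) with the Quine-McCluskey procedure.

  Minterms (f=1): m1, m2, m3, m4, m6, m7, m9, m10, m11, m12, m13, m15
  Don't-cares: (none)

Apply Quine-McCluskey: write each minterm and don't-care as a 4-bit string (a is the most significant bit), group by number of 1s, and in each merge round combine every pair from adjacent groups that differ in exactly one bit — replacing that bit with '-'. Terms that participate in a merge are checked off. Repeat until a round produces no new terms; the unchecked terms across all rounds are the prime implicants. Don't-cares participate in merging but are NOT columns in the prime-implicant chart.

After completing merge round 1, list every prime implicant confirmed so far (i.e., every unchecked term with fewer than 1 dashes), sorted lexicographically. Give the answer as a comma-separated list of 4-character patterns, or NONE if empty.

Round 0: 0001✓ 0010✓ 0011✓ 0100✓ 0110✓ 0111✓ 1001✓ 1010✓ 1011✓ 1100✓ 1101✓ 1111✓
Round 1: -001✓ -010✓ -011✓ -100 -111✓ 0-10✓ 0-11✓ 00-1✓ 001-✓ 01-0 011-✓ 1-01✓ 1-11✓ 10-1✓ 101-✓ 11-1✓ 110-
Round 2: --11 -0-1 -01- 0-1- 1--1
PIs = {--11, -0-1, -01-, -100, 0-1-, 01-0, 1--1, 110-}

NONE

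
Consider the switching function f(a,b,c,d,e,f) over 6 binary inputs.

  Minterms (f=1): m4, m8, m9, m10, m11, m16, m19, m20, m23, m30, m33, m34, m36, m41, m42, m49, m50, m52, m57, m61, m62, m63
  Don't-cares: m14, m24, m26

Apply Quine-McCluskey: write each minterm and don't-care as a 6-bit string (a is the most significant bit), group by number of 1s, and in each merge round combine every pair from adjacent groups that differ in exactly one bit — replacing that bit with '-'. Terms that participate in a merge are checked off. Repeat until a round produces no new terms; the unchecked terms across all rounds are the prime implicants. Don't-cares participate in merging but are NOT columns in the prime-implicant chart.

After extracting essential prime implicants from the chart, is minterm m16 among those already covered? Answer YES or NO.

NO

Round 0: 000100✓ 001000✓ 001001✓ 001010✓ 001011✓ 001110✓ 010000✓ 010011✓ 010100✓ 010111✓ 011000✓ 011010✓ 011110✓ 100001✓ 100010✓ 100100✓ 101001✓ 101010✓ 110001✓ 110010✓ 110100✓ 111001✓ 111101✓ 111110✓ 111111✓
Round 1: -00100✓ -01001 -01010 -10100✓ -11110 0-0100✓ 0-1000✓ 0-1010✓ 0-1110✓ 001-10✓ 0010-0✓ 0010-1✓ 00100-✓ 00101-✓ 01-000 010-00 010-11 011-10✓ 0110-0✓ 1-0001✓ 1-0010 1-0100✓ 1-1001✓ 10-001✓ 10-010 11-001✓ 111-01 1111-1 11111-
Round 2: --0100 0-1-10 0-10-0 0010-- 1--001
PIs = {--0100, -01001, -01010, -11110, 0-1-10, 0-10-0, 0010--, 01-000, 010-00, 010-11, 1--001, 1-0010, 10-010, 111-01, 1111-1, 11111-}
Coverage chart:
  m4: --0100 ←essential
  m8: 0-10-0,0010--
  m9: -01001,0010--
  m10: -01010,0-1-10,0-10-0,0010--
  m11: 0010-- ←essential
  m16: 01-000,010-00
  m19: 010-11 ←essential
  m20: --0100,010-00
  m23: 010-11 ←essential
  m30: -11110,0-1-10
  m33: 1--001 ←essential
  m34: 1-0010,10-010
  m36: --0100 ←essential
  m41: -01001,1--001
  m42: -01010,10-010
  m49: 1--001 ←essential
  m50: 1-0010 ←essential
  m52: --0100 ←essential
  m57: 1--001,111-01
  m61: 111-01,1111-1
  m62: -11110,11111-
  m63: 1111-1,11111-
Essential: --0100, 0010--, 010-11, 1--001, 1-0010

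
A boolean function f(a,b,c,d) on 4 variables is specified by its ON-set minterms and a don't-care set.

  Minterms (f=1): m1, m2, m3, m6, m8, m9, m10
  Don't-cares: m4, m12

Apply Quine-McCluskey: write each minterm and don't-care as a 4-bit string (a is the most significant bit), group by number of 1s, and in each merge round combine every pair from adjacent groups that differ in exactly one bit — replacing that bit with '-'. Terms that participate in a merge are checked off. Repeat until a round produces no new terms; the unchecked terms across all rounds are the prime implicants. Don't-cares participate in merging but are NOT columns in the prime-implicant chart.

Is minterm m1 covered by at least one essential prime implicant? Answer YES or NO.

[col 0] 0001*, 0010*, 0011*, 0100*, 0110*, 1000*, 1001*, 1010*, 1100*
[col 1] -001, -010, -100, 0-10, 00-1, 001-, 01-0, 1-00, 10-0, 100-
Prime implicants: -001, -010, -100, 0-10, 00-1, 001-, 01-0, 1-00, 10-0, 100-
PI chart (minterm → PIs covering it):
  1 | -001,00-1
  2 | -010,0-10,001-
  3 | 00-1,001-
  6 | 0-10,01-0
  8 | 1-00,10-0,100-
  9 | -001,100-
  10 | -010,10-0
(no essential prime implicants)

NO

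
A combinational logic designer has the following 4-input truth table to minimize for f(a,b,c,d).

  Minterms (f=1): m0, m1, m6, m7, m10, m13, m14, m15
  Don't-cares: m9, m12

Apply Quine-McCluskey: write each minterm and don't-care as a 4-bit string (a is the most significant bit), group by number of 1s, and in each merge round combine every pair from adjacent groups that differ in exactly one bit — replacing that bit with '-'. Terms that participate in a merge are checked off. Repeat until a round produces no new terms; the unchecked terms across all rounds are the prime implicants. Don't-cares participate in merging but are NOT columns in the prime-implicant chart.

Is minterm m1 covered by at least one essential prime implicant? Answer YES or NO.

YES

Round 0: 0000✓ 0001✓ 0110✓ 0111✓ 1001✓ 1010✓ 1100✓ 1101✓ 1110✓ 1111✓
Round 1: -001 -110✓ -111✓ 000- 011-✓ 1-01 1-10 11-0✓ 11-1✓ 110-✓ 111-✓
Round 2: -11- 11--
PIs = {-001, -11-, 000-, 1-01, 1-10, 11--}
Coverage chart:
  m0: 000- ←essential
  m1: -001,000-
  m6: -11- ←essential
  m7: -11- ←essential
  m10: 1-10 ←essential
  m13: 1-01,11--
  m14: -11-,1-10,11--
  m15: -11-,11--
Essential: -11-, 000-, 1-10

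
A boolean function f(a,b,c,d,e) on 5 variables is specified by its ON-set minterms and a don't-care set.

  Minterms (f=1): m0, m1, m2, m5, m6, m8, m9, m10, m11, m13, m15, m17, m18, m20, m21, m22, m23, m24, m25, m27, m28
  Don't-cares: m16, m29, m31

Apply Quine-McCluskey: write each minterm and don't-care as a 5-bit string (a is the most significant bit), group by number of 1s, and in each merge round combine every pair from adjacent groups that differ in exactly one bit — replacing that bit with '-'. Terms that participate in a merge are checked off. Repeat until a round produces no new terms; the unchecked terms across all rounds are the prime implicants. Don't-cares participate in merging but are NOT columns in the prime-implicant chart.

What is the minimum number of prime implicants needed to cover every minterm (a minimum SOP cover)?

Round 0: 00000✓ 00001✓ 00010✓ 00101✓ 00110✓ 01000✓ 01001✓ 01010✓ 01011✓ 01101✓ 01111✓ 10000✓ 10001✓ 10010✓ 10100✓ 10101✓ 10110✓ 10111✓ 11000✓ 11001✓ 11011✓ 11100✓ 11101✓ 11111✓
Round 1: -0000✓ -0001✓ -0010✓ -0101✓ -0110✓ -1000✓ -1001✓ -1011✓ -1101✓ -1111✓ 0-000✓ 0-001✓ 0-010✓ 0-101✓ 00-01✓ 00-10✓ 000-0✓ 0000-✓ 01-01✓ 01-11✓ 010-0✓ 010-1✓ 0100-✓ 0101-✓ 011-1✓ 1-000✓ 1-001✓ 1-100✓ 1-101✓ 1-111✓ 10-00✓ 10-01✓ 10-10✓ 100-0✓ 1000-✓ 101-0✓ 101-1✓ 1010-✓ 1011-✓ 11-00✓ 11-01✓ 11-11✓ 110-1✓ 1100-✓ 111-1✓ 1110-✓
Round 2: --000✓ --001✓ --101✓ -0-01✓ -0-10 -00-0 -000-✓ -1-01✓ -1-11✓ -10-1✓ -100-✓ -11-1✓ 0--01✓ 0-0-0 0-00-✓ 01--1✓ 010-- 1--00✓ 1--01✓ 1-00-✓ 1-1-1 1-10-✓ 10--0 10-0-✓ 101-- 11--1✓ 11-0-✓
Round 3: ---01 --00- -1--1 1--0-
PIs = {---01, --00-, -0-10, -00-0, -1--1, 0-0-0, 010--, 1--0-, 1-1-1, 10--0, 101--}
Coverage chart:
  m0: --00-,-00-0,0-0-0
  m1: ---01,--00-
  m2: -0-10,-00-0,0-0-0
  m5: ---01 ←essential
  m6: -0-10 ←essential
  m8: --00-,0-0-0,010--
  m9: ---01,--00-,-1--1,010--
  m10: 0-0-0,010--
  m11: -1--1,010--
  m13: ---01,-1--1
  m15: -1--1 ←essential
  m17: ---01,--00-,1--0-
  m18: -0-10,-00-0,10--0
  m20: 1--0-,10--0,101--
  m21: ---01,1--0-,1-1-1,101--
  m22: -0-10,10--0,101--
  m23: 1-1-1,101--
  m24: --00-,1--0-
  m25: ---01,--00-,-1--1,1--0-
  m27: -1--1 ←essential
  m28: 1--0- ←essential
Essential: ---01, -0-10, -1--1, 1--0-
Petrick residual → 0-0-0, 1-1-1
Min cover (6 terms): d'e + b'de' + be + a'c'e' + ad' + ace

6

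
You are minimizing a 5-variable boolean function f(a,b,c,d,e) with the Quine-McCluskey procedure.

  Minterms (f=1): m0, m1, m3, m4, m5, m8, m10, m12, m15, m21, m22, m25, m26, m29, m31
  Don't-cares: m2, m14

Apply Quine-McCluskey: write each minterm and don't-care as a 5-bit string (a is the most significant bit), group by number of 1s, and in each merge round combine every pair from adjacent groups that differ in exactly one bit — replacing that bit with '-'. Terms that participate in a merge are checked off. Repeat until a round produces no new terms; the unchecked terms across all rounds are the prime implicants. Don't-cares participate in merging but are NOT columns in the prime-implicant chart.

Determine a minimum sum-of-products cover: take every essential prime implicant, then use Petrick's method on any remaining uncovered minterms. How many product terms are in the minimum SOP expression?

7

size-2^0 implicants → 00000(✓)  00001(✓)  00010(✓)  00011(✓)  00100(✓)  00101(✓)  01000(✓)  01010(✓)  01100(✓)  01110(✓)  01111(✓)  10101(✓)  10110  11001(✓)  11010(✓)  11101(✓)  11111(✓)
size-2^1 implicants → -0101  -1010  -1111  0-000(✓)  0-010(✓)  0-100(✓)  00-00(✓)  00-01(✓)  000-0(✓)  000-1(✓)  0000-(✓)  0001-(✓)  0010-(✓)  01-00(✓)  01-10(✓)  010-0(✓)  011-0(✓)  0111-  1-101  11-01  111-1
size-2^2 implicants → 0--00  0-0-0  00-0-  000--  01--0
Unchecked terms (primes): -0101, -1010, -1111, 0--00, 0-0-0, 00-0-, 000--, 01--0, 0111-, 1-101, 10110, 11-01, 111-1
Minterm coverage:
  m0 ⊆ 0--00,0-0-0,00-0-,000--
  m1 ⊆ 00-0-,000--
  m3 ⊆ 000-- [E]
  m4 ⊆ 0--00,00-0-
  m5 ⊆ -0101,00-0-
  m8 ⊆ 0--00,0-0-0,01--0
  m10 ⊆ -1010,0-0-0,01--0
  m12 ⊆ 0--00,01--0
  m15 ⊆ -1111,0111-
  m21 ⊆ -0101,1-101
  m22 ⊆ 10110 [E]
  m25 ⊆ 11-01 [E]
  m26 ⊆ -1010 [E]
  m29 ⊆ 1-101,11-01,111-1
  m31 ⊆ -1111,111-1
E = {-1010, 000--, 10110, 11-01}
Petrick residual → -0101, -1111, 0--00
Cover = b'cd'e + bc'de' + bcde + a'd'e' + a'b'c' + ab'cde' + abd'e  |cover|=7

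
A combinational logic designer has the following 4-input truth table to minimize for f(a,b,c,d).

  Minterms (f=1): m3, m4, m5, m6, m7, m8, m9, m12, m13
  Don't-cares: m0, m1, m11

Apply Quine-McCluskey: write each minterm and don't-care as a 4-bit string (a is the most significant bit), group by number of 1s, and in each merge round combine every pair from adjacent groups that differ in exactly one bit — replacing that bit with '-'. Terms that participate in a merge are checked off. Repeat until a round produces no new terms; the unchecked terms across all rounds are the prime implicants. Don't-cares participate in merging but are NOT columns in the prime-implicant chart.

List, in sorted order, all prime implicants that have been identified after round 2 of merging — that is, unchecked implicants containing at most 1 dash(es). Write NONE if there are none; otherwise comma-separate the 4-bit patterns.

[col 0] 0000*, 0001*, 0011*, 0100*, 0101*, 0110*, 0111*, 1000*, 1001*, 1011*, 1100*, 1101*
[col 1] -000*, -001*, -011*, -100*, -101*, 0-00*, 0-01*, 0-11*, 00-1*, 000-*, 01-0*, 01-1*, 010-*, 011-*, 1-00*, 1-01*, 10-1*, 100-*, 110-*
[col 2] --00*, --01*, -0-1, -00-*, -10-*, 0--1, 0-0-*, 01--, 1-0-*
[col 3] --0-
Prime implicants: --0-, -0-1, 0--1, 01--

NONE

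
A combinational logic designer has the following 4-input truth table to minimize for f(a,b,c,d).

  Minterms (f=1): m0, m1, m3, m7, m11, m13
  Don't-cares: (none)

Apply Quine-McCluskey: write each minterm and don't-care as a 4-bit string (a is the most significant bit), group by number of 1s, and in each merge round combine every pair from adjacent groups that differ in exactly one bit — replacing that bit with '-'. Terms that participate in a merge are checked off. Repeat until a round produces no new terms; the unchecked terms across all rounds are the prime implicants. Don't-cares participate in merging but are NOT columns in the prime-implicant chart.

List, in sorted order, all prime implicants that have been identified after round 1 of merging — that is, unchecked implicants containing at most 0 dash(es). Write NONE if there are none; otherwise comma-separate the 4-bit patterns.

1101

[col 0] 0000*, 0001*, 0011*, 0111*, 1011*, 1101
[col 1] -011, 0-11, 00-1, 000-
Prime implicants: -011, 0-11, 00-1, 000-, 1101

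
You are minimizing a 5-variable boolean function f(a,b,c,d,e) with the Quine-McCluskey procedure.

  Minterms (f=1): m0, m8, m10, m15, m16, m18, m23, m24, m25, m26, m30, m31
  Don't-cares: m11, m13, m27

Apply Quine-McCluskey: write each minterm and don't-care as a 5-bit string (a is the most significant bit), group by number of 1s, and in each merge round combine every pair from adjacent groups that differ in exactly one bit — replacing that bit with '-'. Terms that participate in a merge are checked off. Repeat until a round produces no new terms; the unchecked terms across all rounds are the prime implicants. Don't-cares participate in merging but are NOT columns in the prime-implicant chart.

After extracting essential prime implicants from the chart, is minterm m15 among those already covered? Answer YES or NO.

Round 0: 00000✓ 01000✓ 01010✓ 01011✓ 01101✓ 01111✓ 10000✓ 10010✓ 10111✓ 11000✓ 11001✓ 11010✓ 11011✓ 11110✓ 11111✓
Round 1: -0000✓ -1000✓ -1010✓ -1011✓ -1111✓ 0-000✓ 01-11✓ 010-0✓ 0101-✓ 011-1 1-000✓ 1-010✓ 1-111 100-0✓ 11-10✓ 11-11✓ 110-0✓ 110-1✓ 1100-✓ 1101-✓ 1111-✓
Round 2: --000 -1-11 -10-0 -101- 1-0-0 11-1- 110--
PIs = {--000, -1-11, -10-0, -101-, 011-1, 1-0-0, 1-111, 11-1-, 110--}
Coverage chart:
  m0: --000 ←essential
  m8: --000,-10-0
  m10: -10-0,-101-
  m15: -1-11,011-1
  m16: --000,1-0-0
  m18: 1-0-0 ←essential
  m23: 1-111 ←essential
  m24: --000,-10-0,1-0-0,110--
  m25: 110-- ←essential
  m26: -10-0,-101-,1-0-0,11-1-,110--
  m30: 11-1- ←essential
  m31: -1-11,1-111,11-1-
Essential: --000, 1-0-0, 1-111, 11-1-, 110--

NO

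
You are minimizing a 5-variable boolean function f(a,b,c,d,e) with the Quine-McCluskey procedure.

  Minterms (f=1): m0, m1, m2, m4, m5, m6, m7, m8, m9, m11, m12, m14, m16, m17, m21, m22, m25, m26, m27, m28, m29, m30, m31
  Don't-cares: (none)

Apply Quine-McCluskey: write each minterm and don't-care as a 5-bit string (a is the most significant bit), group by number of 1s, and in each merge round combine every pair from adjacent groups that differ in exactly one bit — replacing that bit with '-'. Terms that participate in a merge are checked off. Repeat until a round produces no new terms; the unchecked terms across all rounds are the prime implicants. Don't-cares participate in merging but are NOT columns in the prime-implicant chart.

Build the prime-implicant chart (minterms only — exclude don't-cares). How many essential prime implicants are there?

6

Round 0: 00000✓ 00001✓ 00010✓ 00100✓ 00101✓ 00110✓ 00111✓ 01000✓ 01001✓ 01011✓ 01100✓ 01110✓ 10000✓ 10001✓ 10101✓ 10110✓ 11001✓ 11010✓ 11011✓ 11100✓ 11101✓ 11110✓ 11111✓
Round 1: -0000✓ -0001✓ -0101✓ -0110✓ -1001✓ -1011✓ -1100✓ -1110✓ 0-000✓ 0-001✓ 0-100✓ 0-110✓ 00-00✓ 00-01✓ 00-10✓ 000-0✓ 0000-✓ 001-0✓ 001-1✓ 0010-✓ 0011-✓ 01-00✓ 010-1✓ 0100-✓ 011-0✓ 1-001✓ 1-101✓ 1-110✓ 10-01✓ 1000-✓ 11-01✓ 11-10✓ 11-11✓ 110-1✓ 1101-✓ 111-0✓ 111-1✓ 1110-✓ 1111-✓
Round 2: --001 --110 -0-01 -000- -10-1 -11-0 0--00 0-00- 0-1-0 00--0 00-0- 001-- 1--01 11--1 11-1- 111--
PIs = {--001, --110, -0-01, -000-, -10-1, -11-0, 0--00, 0-00-, 0-1-0, 00--0, 00-0-, 001--, 1--01, 11--1, 11-1-, 111--}
Coverage chart:
  m0: -000-,0--00,0-00-,00--0,00-0-
  m1: --001,-0-01,-000-,0-00-,00-0-
  m2: 00--0 ←essential
  m4: 0--00,0-1-0,00--0,00-0-,001--
  m5: -0-01,00-0-,001--
  m6: --110,0-1-0,00--0,001--
  m7: 001-- ←essential
  m8: 0--00,0-00-
  m9: --001,-10-1,0-00-
  m11: -10-1 ←essential
  m12: -11-0,0--00,0-1-0
  m14: --110,-11-0,0-1-0
  m16: -000- ←essential
  m17: --001,-0-01,-000-,1--01
  m21: -0-01,1--01
  m22: --110 ←essential
  m25: --001,-10-1,1--01,11--1
  m26: 11-1- ←essential
  m27: -10-1,11--1,11-1-
  m28: -11-0,111--
  m29: 1--01,11--1,111--
  m30: --110,-11-0,11-1-,111--
  m31: 11--1,11-1-,111--
Essential: --110, -000-, -10-1, 00--0, 001--, 11-1-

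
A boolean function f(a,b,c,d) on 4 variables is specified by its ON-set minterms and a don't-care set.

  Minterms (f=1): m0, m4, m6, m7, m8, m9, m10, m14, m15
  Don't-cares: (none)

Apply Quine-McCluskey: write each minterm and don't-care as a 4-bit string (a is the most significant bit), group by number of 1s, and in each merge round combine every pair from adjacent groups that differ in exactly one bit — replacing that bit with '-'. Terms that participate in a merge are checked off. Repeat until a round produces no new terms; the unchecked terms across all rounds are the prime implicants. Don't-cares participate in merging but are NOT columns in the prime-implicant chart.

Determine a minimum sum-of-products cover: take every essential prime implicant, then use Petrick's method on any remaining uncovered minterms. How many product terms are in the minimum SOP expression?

[col 0] 0000*, 0100*, 0110*, 0111*, 1000*, 1001*, 1010*, 1110*, 1111*
[col 1] -000, -110*, -111*, 0-00, 01-0, 011-*, 1-10, 10-0, 100-, 111-*
[col 2] -11-
Prime implicants: -000, -11-, 0-00, 01-0, 1-10, 10-0, 100-
PI chart (minterm → PIs covering it):
  0 | -000,0-00
  4 | 0-00,01-0
  6 | -11-,01-0
  7 | -11-  (sole → essential)
  8 | -000,10-0,100-
  9 | 100-  (sole → essential)
  10 | 1-10,10-0
  14 | -11-,1-10
  15 | -11-  (sole → essential)
Essential prime implicants: -11-, 100-
Petrick residual → 0-00, 1-10
Minimum SOP uses 4 PIs: bc + a'c'd' + acd' + ab'c'

4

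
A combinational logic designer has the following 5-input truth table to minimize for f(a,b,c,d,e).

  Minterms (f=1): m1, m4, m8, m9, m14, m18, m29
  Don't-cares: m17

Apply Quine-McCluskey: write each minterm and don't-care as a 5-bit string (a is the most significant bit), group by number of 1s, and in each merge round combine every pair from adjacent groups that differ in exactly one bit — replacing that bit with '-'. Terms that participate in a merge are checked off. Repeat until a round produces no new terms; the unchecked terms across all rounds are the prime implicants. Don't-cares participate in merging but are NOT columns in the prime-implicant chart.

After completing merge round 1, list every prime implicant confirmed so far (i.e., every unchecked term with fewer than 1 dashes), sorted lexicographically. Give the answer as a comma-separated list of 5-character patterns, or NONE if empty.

size-2^0 implicants → 00001(✓)  00100  01000(✓)  01001(✓)  01110  10001(✓)  10010  11101
size-2^1 implicants → -0001  0-001  0100-
Unchecked terms (primes): -0001, 0-001, 00100, 0100-, 01110, 10010, 11101

00100, 01110, 10010, 11101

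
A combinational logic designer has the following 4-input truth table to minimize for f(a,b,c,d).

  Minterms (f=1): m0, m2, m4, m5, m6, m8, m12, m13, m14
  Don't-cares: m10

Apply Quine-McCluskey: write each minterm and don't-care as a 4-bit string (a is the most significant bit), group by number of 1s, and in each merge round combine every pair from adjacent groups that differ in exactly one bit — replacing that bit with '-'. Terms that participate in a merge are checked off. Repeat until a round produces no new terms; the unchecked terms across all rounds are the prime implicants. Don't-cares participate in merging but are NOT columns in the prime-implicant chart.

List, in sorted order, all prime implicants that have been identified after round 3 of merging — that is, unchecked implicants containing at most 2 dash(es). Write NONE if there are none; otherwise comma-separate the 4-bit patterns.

[col 0] 0000*, 0010*, 0100*, 0101*, 0110*, 1000*, 1010*, 1100*, 1101*, 1110*
[col 1] -000*, -010*, -100*, -101*, -110*, 0-00*, 0-10*, 00-0*, 01-0*, 010-*, 1-00*, 1-10*, 10-0*, 11-0*, 110-*
[col 2] --00*, --10*, -0-0*, -1-0*, -10-, 0--0*, 1--0*
[col 3] ---0
Prime implicants: ---0, -10-

-10-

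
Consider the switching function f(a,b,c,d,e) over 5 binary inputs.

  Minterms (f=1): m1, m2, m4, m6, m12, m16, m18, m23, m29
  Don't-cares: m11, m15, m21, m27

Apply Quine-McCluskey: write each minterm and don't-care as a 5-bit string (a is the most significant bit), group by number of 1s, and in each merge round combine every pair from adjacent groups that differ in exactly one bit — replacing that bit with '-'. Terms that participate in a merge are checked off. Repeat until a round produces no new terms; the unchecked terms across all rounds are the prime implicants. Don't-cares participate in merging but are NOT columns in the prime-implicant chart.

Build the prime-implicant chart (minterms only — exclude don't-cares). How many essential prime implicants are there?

[col 0] 00001, 00010*, 00100*, 00110*, 01011*, 01100*, 01111*, 10000*, 10010*, 10101*, 10111*, 11011*, 11101*
[col 1] -0010, -1011, 0-100, 00-10, 001-0, 01-11, 1-101, 100-0, 101-1
Prime implicants: -0010, -1011, 0-100, 00-10, 00001, 001-0, 01-11, 1-101, 100-0, 101-1
PI chart (minterm → PIs covering it):
  1 | 00001  (sole → essential)
  2 | -0010,00-10
  4 | 0-100,001-0
  6 | 00-10,001-0
  12 | 0-100  (sole → essential)
  16 | 100-0  (sole → essential)
  18 | -0010,100-0
  23 | 101-1  (sole → essential)
  29 | 1-101  (sole → essential)
Essential prime implicants: 0-100, 00001, 1-101, 100-0, 101-1

5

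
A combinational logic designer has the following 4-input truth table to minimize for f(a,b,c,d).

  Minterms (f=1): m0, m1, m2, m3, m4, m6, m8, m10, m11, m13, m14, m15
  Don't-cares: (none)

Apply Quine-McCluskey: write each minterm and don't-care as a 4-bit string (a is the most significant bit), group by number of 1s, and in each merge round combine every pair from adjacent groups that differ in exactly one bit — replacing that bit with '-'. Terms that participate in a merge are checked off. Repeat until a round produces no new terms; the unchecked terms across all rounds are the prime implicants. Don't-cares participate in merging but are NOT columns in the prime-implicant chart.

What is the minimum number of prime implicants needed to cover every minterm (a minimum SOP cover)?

5

size-2^0 implicants → 0000(✓)  0001(✓)  0010(✓)  0011(✓)  0100(✓)  0110(✓)  1000(✓)  1010(✓)  1011(✓)  1101(✓)  1110(✓)  1111(✓)
size-2^1 implicants → -000(✓)  -010(✓)  -011(✓)  -110(✓)  0-00(✓)  0-10(✓)  00-0(✓)  00-1(✓)  000-(✓)  001-(✓)  01-0(✓)  1-10(✓)  1-11(✓)  10-0(✓)  101-(✓)  11-1  111-(✓)
size-2^2 implicants → --10  -0-0  -01-  0--0  00--  1-1-
Unchecked terms (primes): --10, -0-0, -01-, 0--0, 00--, 1-1-, 11-1
Minterm coverage:
  m0 ⊆ -0-0,0--0,00--
  m1 ⊆ 00-- [E]
  m2 ⊆ --10,-0-0,-01-,0--0,00--
  m3 ⊆ -01-,00--
  m4 ⊆ 0--0 [E]
  m6 ⊆ --10,0--0
  m8 ⊆ -0-0 [E]
  m10 ⊆ --10,-0-0,-01-,1-1-
  m11 ⊆ -01-,1-1-
  m13 ⊆ 11-1 [E]
  m14 ⊆ --10,1-1-
  m15 ⊆ 1-1-,11-1
E = {-0-0, 0--0, 00--, 11-1}
Petrick residual → 1-1-
Cover = b'd' + a'd' + a'b' + ac + abd  |cover|=5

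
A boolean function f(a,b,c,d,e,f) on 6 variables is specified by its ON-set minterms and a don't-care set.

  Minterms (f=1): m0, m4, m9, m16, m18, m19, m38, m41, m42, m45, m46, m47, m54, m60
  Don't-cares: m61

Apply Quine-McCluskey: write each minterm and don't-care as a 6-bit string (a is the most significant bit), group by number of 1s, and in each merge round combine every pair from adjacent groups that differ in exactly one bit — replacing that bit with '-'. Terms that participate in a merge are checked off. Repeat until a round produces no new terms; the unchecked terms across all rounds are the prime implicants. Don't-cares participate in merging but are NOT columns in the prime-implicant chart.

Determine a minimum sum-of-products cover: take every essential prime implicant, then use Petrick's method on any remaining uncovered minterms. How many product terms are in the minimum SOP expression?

size-2^0 implicants → 000000(✓)  000100(✓)  001001(✓)  010000(✓)  010010(✓)  010011(✓)  100110(✓)  101001(✓)  101010(✓)  101101(✓)  101110(✓)  101111(✓)  110110(✓)  111100(✓)  111101(✓)
size-2^1 implicants → -01001  0-0000  000-00  0100-0  01001-  1-0110  1-1101  10-110  101-01  101-10  1011-1  10111-  11110-
Unchecked terms (primes): -01001, 0-0000, 000-00, 0100-0, 01001-, 1-0110, 1-1101, 10-110, 101-01, 101-10, 1011-1, 10111-, 11110-
Minterm coverage:
  m0 ⊆ 0-0000,000-00
  m4 ⊆ 000-00 [E]
  m9 ⊆ -01001 [E]
  m16 ⊆ 0-0000,0100-0
  m18 ⊆ 0100-0,01001-
  m19 ⊆ 01001- [E]
  m38 ⊆ 1-0110,10-110
  m41 ⊆ -01001,101-01
  m42 ⊆ 101-10 [E]
  m45 ⊆ 1-1101,101-01,1011-1
  m46 ⊆ 10-110,101-10,10111-
  m47 ⊆ 1011-1,10111-
  m54 ⊆ 1-0110 [E]
  m60 ⊆ 11110- [E]
E = {-01001, 000-00, 01001-, 1-0110, 101-10, 11110-}
Petrick residual → 0-0000, 1011-1
Cover = b'cd'e'f + a'c'd'e'f' + a'b'c'e'f' + a'bc'd'e + ac'def' + ab'cef' + ab'cdf + abcde'  |cover|=8

8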